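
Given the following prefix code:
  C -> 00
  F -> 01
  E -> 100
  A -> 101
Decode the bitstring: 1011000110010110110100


Decoding step by step:
Bits 101 -> A
Bits 100 -> E
Bits 01 -> F
Bits 100 -> E
Bits 101 -> A
Bits 101 -> A
Bits 101 -> A
Bits 00 -> C


Decoded message: AEFEAAAC


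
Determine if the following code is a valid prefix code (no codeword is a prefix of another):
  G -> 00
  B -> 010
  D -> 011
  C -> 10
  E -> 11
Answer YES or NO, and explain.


Checking each pair (does one codeword prefix another?):
  G='00' vs B='010': no prefix
  G='00' vs D='011': no prefix
  G='00' vs C='10': no prefix
  G='00' vs E='11': no prefix
  B='010' vs G='00': no prefix
  B='010' vs D='011': no prefix
  B='010' vs C='10': no prefix
  B='010' vs E='11': no prefix
  D='011' vs G='00': no prefix
  D='011' vs B='010': no prefix
  D='011' vs C='10': no prefix
  D='011' vs E='11': no prefix
  C='10' vs G='00': no prefix
  C='10' vs B='010': no prefix
  C='10' vs D='011': no prefix
  C='10' vs E='11': no prefix
  E='11' vs G='00': no prefix
  E='11' vs B='010': no prefix
  E='11' vs D='011': no prefix
  E='11' vs C='10': no prefix
No violation found over all pairs.

YES -- this is a valid prefix code. No codeword is a prefix of any other codeword.


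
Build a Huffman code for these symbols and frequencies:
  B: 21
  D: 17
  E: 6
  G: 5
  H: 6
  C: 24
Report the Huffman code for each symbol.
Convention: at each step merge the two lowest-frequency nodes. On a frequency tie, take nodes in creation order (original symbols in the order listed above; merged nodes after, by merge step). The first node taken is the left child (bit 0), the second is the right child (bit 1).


Huffman tree construction:
Step 1: Merge G(5) + E(6) = 11
Step 2: Merge H(6) + (G+E)(11) = 17
Step 3: Merge D(17) + (H+(G+E))(17) = 34
Step 4: Merge B(21) + C(24) = 45
Step 5: Merge (D+(H+(G+E)))(34) + (B+C)(45) = 79
Read each symbol's code off the tree from the root (left child = 0, right child = 1).

Codes:
  B: 10 (length 2)
  D: 00 (length 2)
  E: 0111 (length 4)
  G: 0110 (length 4)
  H: 010 (length 3)
  C: 11 (length 2)
Average code length: 186/79 = 2.3544 bits/symbol


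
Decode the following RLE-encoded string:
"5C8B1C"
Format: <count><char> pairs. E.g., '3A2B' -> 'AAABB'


Expanding each <count><char> pair:
  5C -> 'CCCCC'
  8B -> 'BBBBBBBB'
  1C -> 'C'

Decoded = CCCCCBBBBBBBBC


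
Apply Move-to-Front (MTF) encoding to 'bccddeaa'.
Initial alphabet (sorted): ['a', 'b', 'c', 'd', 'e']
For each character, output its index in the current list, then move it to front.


MTF encoding:
'b': index 1 in ['a', 'b', 'c', 'd', 'e'] -> ['b', 'a', 'c', 'd', 'e']
'c': index 2 in ['b', 'a', 'c', 'd', 'e'] -> ['c', 'b', 'a', 'd', 'e']
'c': index 0 in ['c', 'b', 'a', 'd', 'e'] -> ['c', 'b', 'a', 'd', 'e']
'd': index 3 in ['c', 'b', 'a', 'd', 'e'] -> ['d', 'c', 'b', 'a', 'e']
'd': index 0 in ['d', 'c', 'b', 'a', 'e'] -> ['d', 'c', 'b', 'a', 'e']
'e': index 4 in ['d', 'c', 'b', 'a', 'e'] -> ['e', 'd', 'c', 'b', 'a']
'a': index 4 in ['e', 'd', 'c', 'b', 'a'] -> ['a', 'e', 'd', 'c', 'b']
'a': index 0 in ['a', 'e', 'd', 'c', 'b'] -> ['a', 'e', 'd', 'c', 'b']


Output: [1, 2, 0, 3, 0, 4, 4, 0]


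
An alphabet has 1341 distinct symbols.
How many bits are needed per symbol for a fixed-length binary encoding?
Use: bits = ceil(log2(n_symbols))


log2(1341) = 10.3891
Bracket: 2^10 = 1024 < 1341 <= 2^11 = 2048
So ceil(log2(1341)) = 11

bits = ceil(log2(1341)) = ceil(10.3891) = 11 bits


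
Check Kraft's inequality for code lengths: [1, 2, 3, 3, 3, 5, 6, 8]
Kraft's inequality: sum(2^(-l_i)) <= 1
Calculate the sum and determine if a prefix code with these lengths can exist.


Sum = 2^(-1) + 2^(-2) + 2^(-3) + 2^(-3) + 2^(-3) + 2^(-5) + 2^(-6) + 2^(-8)
    = 0.5 + 0.25 + 0.125 + 0.125 + 0.125 + 0.03125 + 0.015625 + 0.00390625
    = 301/256 = 1.17578125
Since 1.17578125 > 1, Kraft's inequality is NOT satisfied.
A prefix code with these lengths CANNOT exist.

Kraft sum = 1.17578125. Not satisfied.


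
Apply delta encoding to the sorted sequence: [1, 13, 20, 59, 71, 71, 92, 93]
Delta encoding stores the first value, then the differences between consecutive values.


First value: 1
Deltas:
  13 - 1 = 12
  20 - 13 = 7
  59 - 20 = 39
  71 - 59 = 12
  71 - 71 = 0
  92 - 71 = 21
  93 - 92 = 1


Delta encoded: [1, 12, 7, 39, 12, 0, 21, 1]


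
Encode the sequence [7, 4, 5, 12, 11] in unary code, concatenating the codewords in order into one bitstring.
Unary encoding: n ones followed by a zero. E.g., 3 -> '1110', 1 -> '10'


Encode each number as n ones followed by a terminating 0:
  7 -> 11111110 (8 bits)
  4 -> 11110 (5 bits)
  5 -> 111110 (6 bits)
  12 -> 1111111111110 (13 bits)
  11 -> 111111111110 (12 bits)
Total length = 8 + 5 + 6 + 13 + 12 = 44 bits.

Unary([7, 4, 5, 12, 11]) = 11111110111101111101111111111110111111111110 (44 bits)


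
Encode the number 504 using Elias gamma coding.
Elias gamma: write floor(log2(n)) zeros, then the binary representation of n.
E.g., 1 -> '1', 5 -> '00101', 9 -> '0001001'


num_bits = floor(log2(504)) + 1 = 9
leading_zeros = num_bits - 1 = 8
binary(504) = 111111000

Elias gamma(504) = '00000000' + '111111000' = 00000000111111000 (17 bits)


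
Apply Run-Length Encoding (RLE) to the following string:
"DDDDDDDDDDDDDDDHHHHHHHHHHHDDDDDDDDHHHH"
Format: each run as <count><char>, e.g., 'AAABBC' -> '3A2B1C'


Scanning runs left to right:
  i=0: run of 'D' x 15 -> '15D'
  i=15: run of 'H' x 11 -> '11H'
  i=26: run of 'D' x 8 -> '8D'
  i=34: run of 'H' x 4 -> '4H'

RLE = 15D11H8D4H


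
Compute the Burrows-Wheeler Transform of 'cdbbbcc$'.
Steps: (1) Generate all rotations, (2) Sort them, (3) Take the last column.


Rotations (sorted):
  0: $cdbbbcc -> last char: c
  1: bbbcc$cd -> last char: d
  2: bbcc$cdb -> last char: b
  3: bcc$cdbb -> last char: b
  4: c$cdbbbc -> last char: c
  5: cc$cdbbb -> last char: b
  6: cdbbbcc$ -> last char: $
  7: dbbbcc$c -> last char: c


BWT = cdbbcb$c


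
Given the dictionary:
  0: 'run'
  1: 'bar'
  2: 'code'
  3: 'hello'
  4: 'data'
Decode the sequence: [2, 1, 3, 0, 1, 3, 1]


Look up each index in the dictionary:
  2 -> 'code'
  1 -> 'bar'
  3 -> 'hello'
  0 -> 'run'
  1 -> 'bar'
  3 -> 'hello'
  1 -> 'bar'

Decoded: "code bar hello run bar hello bar"


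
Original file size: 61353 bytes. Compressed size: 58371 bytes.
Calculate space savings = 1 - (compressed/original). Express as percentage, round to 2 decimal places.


ratio = compressed/original = 58371/61353 = 0.951396
savings = 1 - ratio = 1 - 0.951396 = 0.048604
as a percentage: 0.048604 * 100 = 4.86%

Space savings = 1 - 58371/61353 = 4.86%


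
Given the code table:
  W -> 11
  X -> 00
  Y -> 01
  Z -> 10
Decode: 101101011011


Decoding:
10 -> Z
11 -> W
01 -> Y
01 -> Y
10 -> Z
11 -> W


Result: ZWYYZW


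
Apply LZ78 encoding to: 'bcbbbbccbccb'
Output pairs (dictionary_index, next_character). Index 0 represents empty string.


LZ78 encoding steps:
Dictionary: {0: ''}
Step 1: w='' (idx 0), next='b' -> output (0, 'b'), add 'b' as idx 1
Step 2: w='' (idx 0), next='c' -> output (0, 'c'), add 'c' as idx 2
Step 3: w='b' (idx 1), next='b' -> output (1, 'b'), add 'bb' as idx 3
Step 4: w='bb' (idx 3), next='c' -> output (3, 'c'), add 'bbc' as idx 4
Step 5: w='c' (idx 2), next='b' -> output (2, 'b'), add 'cb' as idx 5
Step 6: w='c' (idx 2), next='c' -> output (2, 'c'), add 'cc' as idx 6
Step 7: w='b' (idx 1), end of input -> output (1, '')


Encoded: [(0, 'b'), (0, 'c'), (1, 'b'), (3, 'c'), (2, 'b'), (2, 'c'), (1, '')]


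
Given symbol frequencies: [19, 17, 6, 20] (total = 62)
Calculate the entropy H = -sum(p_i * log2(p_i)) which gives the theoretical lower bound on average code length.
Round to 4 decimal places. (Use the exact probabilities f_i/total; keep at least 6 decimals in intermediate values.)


Per-symbol terms -p_i * log2(p_i) with p_i = f_i/62:
  p = 19/62 = 0.306452: log2(p) = -1.706269, -p*log2(p) = 0.522889
  p = 17/62 = 0.274194: log2(p) = -1.866733, -p*log2(p) = 0.511846
  p = 6/62 = 0.096774: log2(p) = -3.369234, -p*log2(p) = 0.326055
  p = 20/62 = 0.322581: log2(p) = -1.632268, -p*log2(p) = 0.526538
H = 0.522889 + 0.511846 + 0.326055 + 0.526538 = 1.887328

H = 1.8873 bits/symbol


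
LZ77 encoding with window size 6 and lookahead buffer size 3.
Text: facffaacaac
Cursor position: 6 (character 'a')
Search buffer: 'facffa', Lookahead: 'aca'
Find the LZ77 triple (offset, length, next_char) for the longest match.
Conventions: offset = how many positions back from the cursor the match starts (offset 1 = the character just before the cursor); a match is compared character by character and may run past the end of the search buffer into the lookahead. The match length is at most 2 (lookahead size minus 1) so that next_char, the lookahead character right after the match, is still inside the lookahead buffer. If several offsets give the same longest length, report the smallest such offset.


Try each offset into the search buffer:
  offset=1 (pos 5, char 'a'): match length 1
  offset=2 (pos 4, char 'f'): match length 0
  offset=3 (pos 3, char 'f'): match length 0
  offset=4 (pos 2, char 'c'): match length 0
  offset=5 (pos 1, char 'a'): match length 2
  offset=6 (pos 0, char 'f'): match length 0
Longest match has length 2 at offset 5.
next_char = character at position 6 + 2 = 8 -> 'a'

Best match: offset=5, length=2 (matching 'ac' starting at position 1)
LZ77 triple: (5, 2, 'a')


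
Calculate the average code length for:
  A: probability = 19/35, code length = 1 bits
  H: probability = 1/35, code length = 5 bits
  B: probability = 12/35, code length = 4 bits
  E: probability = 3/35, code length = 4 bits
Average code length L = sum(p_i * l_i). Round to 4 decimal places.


Weighted contributions p_i * l_i:
  A: (19/35) * 1 = 19/35
  H: (1/35) * 5 = 5/35
  B: (12/35) * 4 = 48/35
  E: (3/35) * 4 = 12/35
Sum = (19 + 5 + 48 + 12)/35 = 84/35

L = 84/35 = 2.4000 bits/symbol


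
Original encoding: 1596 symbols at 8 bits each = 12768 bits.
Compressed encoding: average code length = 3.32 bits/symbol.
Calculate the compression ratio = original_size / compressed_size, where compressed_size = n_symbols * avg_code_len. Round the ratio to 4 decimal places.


original_size = n_symbols * orig_bits = 1596 * 8 = 12768 bits
compressed_size = n_symbols * avg_code_len = 1596 * 3.32 = 5298.72 bits
ratio = original_size / compressed_size = 12768 / 5298.72 = 2.4096

Compression ratio = 2.4096


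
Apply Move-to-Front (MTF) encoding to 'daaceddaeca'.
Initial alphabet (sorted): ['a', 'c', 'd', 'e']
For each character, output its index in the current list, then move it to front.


MTF encoding:
'd': index 2 in ['a', 'c', 'd', 'e'] -> ['d', 'a', 'c', 'e']
'a': index 1 in ['d', 'a', 'c', 'e'] -> ['a', 'd', 'c', 'e']
'a': index 0 in ['a', 'd', 'c', 'e'] -> ['a', 'd', 'c', 'e']
'c': index 2 in ['a', 'd', 'c', 'e'] -> ['c', 'a', 'd', 'e']
'e': index 3 in ['c', 'a', 'd', 'e'] -> ['e', 'c', 'a', 'd']
'd': index 3 in ['e', 'c', 'a', 'd'] -> ['d', 'e', 'c', 'a']
'd': index 0 in ['d', 'e', 'c', 'a'] -> ['d', 'e', 'c', 'a']
'a': index 3 in ['d', 'e', 'c', 'a'] -> ['a', 'd', 'e', 'c']
'e': index 2 in ['a', 'd', 'e', 'c'] -> ['e', 'a', 'd', 'c']
'c': index 3 in ['e', 'a', 'd', 'c'] -> ['c', 'e', 'a', 'd']
'a': index 2 in ['c', 'e', 'a', 'd'] -> ['a', 'c', 'e', 'd']


Output: [2, 1, 0, 2, 3, 3, 0, 3, 2, 3, 2]


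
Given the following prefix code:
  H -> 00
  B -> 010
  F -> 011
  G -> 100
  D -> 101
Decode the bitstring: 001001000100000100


Decoding step by step:
Bits 00 -> H
Bits 100 -> G
Bits 100 -> G
Bits 010 -> B
Bits 00 -> H
Bits 00 -> H
Bits 100 -> G


Decoded message: HGGBHHG


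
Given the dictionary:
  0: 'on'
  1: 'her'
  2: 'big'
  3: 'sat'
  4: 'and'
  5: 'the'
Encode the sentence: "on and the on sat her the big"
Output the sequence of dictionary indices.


Look up each word in the dictionary:
  'on' -> 0
  'and' -> 4
  'the' -> 5
  'on' -> 0
  'sat' -> 3
  'her' -> 1
  'the' -> 5
  'big' -> 2

Encoded: [0, 4, 5, 0, 3, 1, 5, 2]


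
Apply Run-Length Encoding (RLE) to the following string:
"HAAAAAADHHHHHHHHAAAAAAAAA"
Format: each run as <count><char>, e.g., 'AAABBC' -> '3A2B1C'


Scanning runs left to right:
  i=0: run of 'H' x 1 -> '1H'
  i=1: run of 'A' x 6 -> '6A'
  i=7: run of 'D' x 1 -> '1D'
  i=8: run of 'H' x 8 -> '8H'
  i=16: run of 'A' x 9 -> '9A'

RLE = 1H6A1D8H9A


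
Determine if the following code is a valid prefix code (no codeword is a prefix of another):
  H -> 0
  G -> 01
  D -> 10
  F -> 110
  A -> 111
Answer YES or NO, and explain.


Checking each pair (does one codeword prefix another?):
  H='0' vs G='01': prefix -- VIOLATION

NO -- this is NOT a valid prefix code. H (0) is a prefix of G (01).


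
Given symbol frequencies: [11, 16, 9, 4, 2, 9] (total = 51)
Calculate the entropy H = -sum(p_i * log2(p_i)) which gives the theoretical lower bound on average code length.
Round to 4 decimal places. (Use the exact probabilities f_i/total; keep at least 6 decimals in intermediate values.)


Per-symbol terms -p_i * log2(p_i) with p_i = f_i/51:
  p = 11/51 = 0.215686: log2(p) = -2.212994, -p*log2(p) = 0.477312
  p = 16/51 = 0.313725: log2(p) = -1.672425, -p*log2(p) = 0.524682
  p = 9/51 = 0.176471: log2(p) = -2.502500, -p*log2(p) = 0.441618
  p = 4/51 = 0.078431: log2(p) = -3.672425, -p*log2(p) = 0.288033
  p = 2/51 = 0.039216: log2(p) = -4.672425, -p*log2(p) = 0.183232
  p = 9/51 = 0.176471: log2(p) = -2.502500, -p*log2(p) = 0.441618
H = 0.477312 + 0.524682 + 0.441618 + 0.288033 + 0.183232 + 0.441618 = 2.356495

H = 2.3565 bits/symbol


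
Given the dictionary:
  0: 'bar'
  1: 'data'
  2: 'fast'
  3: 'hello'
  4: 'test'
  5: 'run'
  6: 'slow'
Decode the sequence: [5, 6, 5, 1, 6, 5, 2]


Look up each index in the dictionary:
  5 -> 'run'
  6 -> 'slow'
  5 -> 'run'
  1 -> 'data'
  6 -> 'slow'
  5 -> 'run'
  2 -> 'fast'

Decoded: "run slow run data slow run fast"


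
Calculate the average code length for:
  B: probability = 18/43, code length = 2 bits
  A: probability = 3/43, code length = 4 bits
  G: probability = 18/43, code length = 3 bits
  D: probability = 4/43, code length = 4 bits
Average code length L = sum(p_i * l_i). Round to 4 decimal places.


Weighted contributions p_i * l_i:
  B: (18/43) * 2 = 36/43
  A: (3/43) * 4 = 12/43
  G: (18/43) * 3 = 54/43
  D: (4/43) * 4 = 16/43
Sum = (36 + 12 + 54 + 16)/43 = 118/43

L = 118/43 = 2.7442 bits/symbol


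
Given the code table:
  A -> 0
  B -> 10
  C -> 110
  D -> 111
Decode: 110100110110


Decoding:
110 -> C
10 -> B
0 -> A
110 -> C
110 -> C


Result: CBACC


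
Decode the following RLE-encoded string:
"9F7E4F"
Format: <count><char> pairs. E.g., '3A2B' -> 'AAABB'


Expanding each <count><char> pair:
  9F -> 'FFFFFFFFF'
  7E -> 'EEEEEEE'
  4F -> 'FFFF'

Decoded = FFFFFFFFFEEEEEEEFFFF


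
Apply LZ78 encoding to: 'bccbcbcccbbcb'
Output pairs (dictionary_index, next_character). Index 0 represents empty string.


LZ78 encoding steps:
Dictionary: {0: ''}
Step 1: w='' (idx 0), next='b' -> output (0, 'b'), add 'b' as idx 1
Step 2: w='' (idx 0), next='c' -> output (0, 'c'), add 'c' as idx 2
Step 3: w='c' (idx 2), next='b' -> output (2, 'b'), add 'cb' as idx 3
Step 4: w='cb' (idx 3), next='c' -> output (3, 'c'), add 'cbc' as idx 4
Step 5: w='c' (idx 2), next='c' -> output (2, 'c'), add 'cc' as idx 5
Step 6: w='b' (idx 1), next='b' -> output (1, 'b'), add 'bb' as idx 6
Step 7: w='cb' (idx 3), end of input -> output (3, '')


Encoded: [(0, 'b'), (0, 'c'), (2, 'b'), (3, 'c'), (2, 'c'), (1, 'b'), (3, '')]


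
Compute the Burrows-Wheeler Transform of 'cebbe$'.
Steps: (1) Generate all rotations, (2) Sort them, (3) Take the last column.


Rotations (sorted):
  0: $cebbe -> last char: e
  1: bbe$ce -> last char: e
  2: be$ceb -> last char: b
  3: cebbe$ -> last char: $
  4: e$cebb -> last char: b
  5: ebbe$c -> last char: c


BWT = eeb$bc


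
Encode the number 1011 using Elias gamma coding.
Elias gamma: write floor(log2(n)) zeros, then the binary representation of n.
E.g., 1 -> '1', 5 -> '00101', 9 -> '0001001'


num_bits = floor(log2(1011)) + 1 = 10
leading_zeros = num_bits - 1 = 9
binary(1011) = 1111110011

Elias gamma(1011) = '000000000' + '1111110011' = 0000000001111110011 (19 bits)


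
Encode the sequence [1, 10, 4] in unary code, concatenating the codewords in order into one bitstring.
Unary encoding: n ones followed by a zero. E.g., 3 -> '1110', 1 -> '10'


Encode each number as n ones followed by a terminating 0:
  1 -> 10 (2 bits)
  10 -> 11111111110 (11 bits)
  4 -> 11110 (5 bits)
Total length = 2 + 11 + 5 = 18 bits.

Unary([1, 10, 4]) = 101111111111011110 (18 bits)


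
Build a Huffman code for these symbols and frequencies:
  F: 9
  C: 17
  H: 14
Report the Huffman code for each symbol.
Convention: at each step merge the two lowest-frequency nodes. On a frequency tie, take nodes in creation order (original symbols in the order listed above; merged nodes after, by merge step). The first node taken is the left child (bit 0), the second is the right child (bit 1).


Huffman tree construction:
Step 1: Merge F(9) + H(14) = 23
Step 2: Merge C(17) + (F+H)(23) = 40
Read each symbol's code off the tree from the root (left child = 0, right child = 1).

Codes:
  F: 10 (length 2)
  C: 0 (length 1)
  H: 11 (length 2)
Average code length: 63/40 = 1.5750 bits/symbol


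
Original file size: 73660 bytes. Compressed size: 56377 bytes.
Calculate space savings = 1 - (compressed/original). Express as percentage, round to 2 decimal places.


ratio = compressed/original = 56377/73660 = 0.765368
savings = 1 - ratio = 1 - 0.765368 = 0.234632
as a percentage: 0.234632 * 100 = 23.46%

Space savings = 1 - 56377/73660 = 23.46%


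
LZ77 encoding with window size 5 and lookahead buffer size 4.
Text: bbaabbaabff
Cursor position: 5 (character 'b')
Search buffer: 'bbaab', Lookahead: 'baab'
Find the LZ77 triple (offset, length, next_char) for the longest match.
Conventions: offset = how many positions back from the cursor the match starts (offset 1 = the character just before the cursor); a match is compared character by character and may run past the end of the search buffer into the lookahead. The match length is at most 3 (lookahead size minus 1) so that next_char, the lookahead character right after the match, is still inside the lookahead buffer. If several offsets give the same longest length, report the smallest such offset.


Try each offset into the search buffer:
  offset=1 (pos 4, char 'b'): match length 1
  offset=2 (pos 3, char 'a'): match length 0
  offset=3 (pos 2, char 'a'): match length 0
  offset=4 (pos 1, char 'b'): match length 3
  offset=5 (pos 0, char 'b'): match length 1
Longest match has length 3 at offset 4.
next_char = character at position 5 + 3 = 8 -> 'b'

Best match: offset=4, length=3 (matching 'baa' starting at position 1)
LZ77 triple: (4, 3, 'b')


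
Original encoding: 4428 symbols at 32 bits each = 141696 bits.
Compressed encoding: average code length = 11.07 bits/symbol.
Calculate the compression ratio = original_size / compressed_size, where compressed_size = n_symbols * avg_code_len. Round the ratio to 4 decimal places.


original_size = n_symbols * orig_bits = 4428 * 32 = 141696 bits
compressed_size = n_symbols * avg_code_len = 4428 * 11.07 = 49017.96 bits
ratio = original_size / compressed_size = 141696 / 49017.96 = 2.8907

Compression ratio = 2.8907


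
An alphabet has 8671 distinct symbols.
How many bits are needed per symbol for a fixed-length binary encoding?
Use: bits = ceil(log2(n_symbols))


log2(8671) = 13.082
Bracket: 2^13 = 8192 < 8671 <= 2^14 = 16384
So ceil(log2(8671)) = 14

bits = ceil(log2(8671)) = ceil(13.082) = 14 bits


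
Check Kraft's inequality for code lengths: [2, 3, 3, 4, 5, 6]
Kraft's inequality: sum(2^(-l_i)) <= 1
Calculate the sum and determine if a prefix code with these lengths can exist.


Sum = 2^(-2) + 2^(-3) + 2^(-3) + 2^(-4) + 2^(-5) + 2^(-6)
    = 0.25 + 0.125 + 0.125 + 0.0625 + 0.03125 + 0.015625
    = 39/64 = 0.609375
Since 0.609375 <= 1, Kraft's inequality IS satisfied.
A prefix code with these lengths CAN exist.

Kraft sum = 0.609375. Satisfied.


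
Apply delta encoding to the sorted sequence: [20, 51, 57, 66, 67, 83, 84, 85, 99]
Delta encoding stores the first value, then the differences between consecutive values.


First value: 20
Deltas:
  51 - 20 = 31
  57 - 51 = 6
  66 - 57 = 9
  67 - 66 = 1
  83 - 67 = 16
  84 - 83 = 1
  85 - 84 = 1
  99 - 85 = 14


Delta encoded: [20, 31, 6, 9, 1, 16, 1, 1, 14]


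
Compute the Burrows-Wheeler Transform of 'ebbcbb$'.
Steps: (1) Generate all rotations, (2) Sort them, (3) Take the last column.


Rotations (sorted):
  0: $ebbcbb -> last char: b
  1: b$ebbcb -> last char: b
  2: bb$ebbc -> last char: c
  3: bbcbb$e -> last char: e
  4: bcbb$eb -> last char: b
  5: cbb$ebb -> last char: b
  6: ebbcbb$ -> last char: $


BWT = bbcebb$


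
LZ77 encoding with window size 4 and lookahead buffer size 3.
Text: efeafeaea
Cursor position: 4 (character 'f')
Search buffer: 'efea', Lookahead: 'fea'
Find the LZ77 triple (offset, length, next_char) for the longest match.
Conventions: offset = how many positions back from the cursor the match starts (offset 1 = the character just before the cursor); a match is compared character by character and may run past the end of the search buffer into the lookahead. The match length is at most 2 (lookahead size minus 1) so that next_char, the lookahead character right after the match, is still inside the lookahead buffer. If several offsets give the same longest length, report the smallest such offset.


Try each offset into the search buffer:
  offset=1 (pos 3, char 'a'): match length 0
  offset=2 (pos 2, char 'e'): match length 0
  offset=3 (pos 1, char 'f'): match length 2
  offset=4 (pos 0, char 'e'): match length 0
Longest match has length 2 at offset 3.
next_char = character at position 4 + 2 = 6 -> 'a'

Best match: offset=3, length=2 (matching 'fe' starting at position 1)
LZ77 triple: (3, 2, 'a')


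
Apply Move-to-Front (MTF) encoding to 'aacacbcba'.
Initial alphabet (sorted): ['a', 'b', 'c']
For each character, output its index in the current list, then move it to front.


MTF encoding:
'a': index 0 in ['a', 'b', 'c'] -> ['a', 'b', 'c']
'a': index 0 in ['a', 'b', 'c'] -> ['a', 'b', 'c']
'c': index 2 in ['a', 'b', 'c'] -> ['c', 'a', 'b']
'a': index 1 in ['c', 'a', 'b'] -> ['a', 'c', 'b']
'c': index 1 in ['a', 'c', 'b'] -> ['c', 'a', 'b']
'b': index 2 in ['c', 'a', 'b'] -> ['b', 'c', 'a']
'c': index 1 in ['b', 'c', 'a'] -> ['c', 'b', 'a']
'b': index 1 in ['c', 'b', 'a'] -> ['b', 'c', 'a']
'a': index 2 in ['b', 'c', 'a'] -> ['a', 'b', 'c']


Output: [0, 0, 2, 1, 1, 2, 1, 1, 2]


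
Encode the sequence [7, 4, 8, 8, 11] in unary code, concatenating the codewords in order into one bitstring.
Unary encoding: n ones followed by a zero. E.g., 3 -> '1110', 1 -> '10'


Encode each number as n ones followed by a terminating 0:
  7 -> 11111110 (8 bits)
  4 -> 11110 (5 bits)
  8 -> 111111110 (9 bits)
  8 -> 111111110 (9 bits)
  11 -> 111111111110 (12 bits)
Total length = 8 + 5 + 9 + 9 + 12 = 43 bits.

Unary([7, 4, 8, 8, 11]) = 1111111011110111111110111111110111111111110 (43 bits)


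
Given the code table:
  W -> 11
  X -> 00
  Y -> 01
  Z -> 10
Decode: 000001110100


Decoding:
00 -> X
00 -> X
01 -> Y
11 -> W
01 -> Y
00 -> X


Result: XXYWYX


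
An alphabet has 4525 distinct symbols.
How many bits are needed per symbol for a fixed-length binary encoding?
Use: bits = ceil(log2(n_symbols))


log2(4525) = 12.1437
Bracket: 2^12 = 4096 < 4525 <= 2^13 = 8192
So ceil(log2(4525)) = 13

bits = ceil(log2(4525)) = ceil(12.1437) = 13 bits


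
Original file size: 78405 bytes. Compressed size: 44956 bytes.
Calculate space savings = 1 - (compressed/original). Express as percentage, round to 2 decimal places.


ratio = compressed/original = 44956/78405 = 0.573382
savings = 1 - ratio = 1 - 0.573382 = 0.426618
as a percentage: 0.426618 * 100 = 42.66%

Space savings = 1 - 44956/78405 = 42.66%


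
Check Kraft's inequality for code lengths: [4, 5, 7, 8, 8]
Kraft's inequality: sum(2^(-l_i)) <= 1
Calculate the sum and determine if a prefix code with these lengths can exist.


Sum = 2^(-4) + 2^(-5) + 2^(-7) + 2^(-8) + 2^(-8)
    = 0.0625 + 0.03125 + 0.0078125 + 0.00390625 + 0.00390625
    = 28/256 = 0.109375
Since 0.109375 <= 1, Kraft's inequality IS satisfied.
A prefix code with these lengths CAN exist.

Kraft sum = 0.109375. Satisfied.


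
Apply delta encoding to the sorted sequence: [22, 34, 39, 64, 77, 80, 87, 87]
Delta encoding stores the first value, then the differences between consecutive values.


First value: 22
Deltas:
  34 - 22 = 12
  39 - 34 = 5
  64 - 39 = 25
  77 - 64 = 13
  80 - 77 = 3
  87 - 80 = 7
  87 - 87 = 0


Delta encoded: [22, 12, 5, 25, 13, 3, 7, 0]


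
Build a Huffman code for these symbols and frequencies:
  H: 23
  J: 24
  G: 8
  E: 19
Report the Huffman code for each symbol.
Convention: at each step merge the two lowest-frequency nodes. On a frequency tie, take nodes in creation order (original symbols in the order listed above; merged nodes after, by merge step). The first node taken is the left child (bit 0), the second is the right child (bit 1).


Huffman tree construction:
Step 1: Merge G(8) + E(19) = 27
Step 2: Merge H(23) + J(24) = 47
Step 3: Merge (G+E)(27) + (H+J)(47) = 74
Read each symbol's code off the tree from the root (left child = 0, right child = 1).

Codes:
  H: 10 (length 2)
  J: 11 (length 2)
  G: 00 (length 2)
  E: 01 (length 2)
Average code length: 148/74 = 2.0000 bits/symbol


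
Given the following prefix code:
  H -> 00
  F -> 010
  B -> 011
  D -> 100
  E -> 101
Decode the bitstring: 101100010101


Decoding step by step:
Bits 101 -> E
Bits 100 -> D
Bits 010 -> F
Bits 101 -> E


Decoded message: EDFE


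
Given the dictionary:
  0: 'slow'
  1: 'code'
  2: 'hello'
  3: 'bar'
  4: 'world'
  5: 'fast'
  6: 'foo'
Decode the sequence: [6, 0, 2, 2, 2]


Look up each index in the dictionary:
  6 -> 'foo'
  0 -> 'slow'
  2 -> 'hello'
  2 -> 'hello'
  2 -> 'hello'

Decoded: "foo slow hello hello hello"


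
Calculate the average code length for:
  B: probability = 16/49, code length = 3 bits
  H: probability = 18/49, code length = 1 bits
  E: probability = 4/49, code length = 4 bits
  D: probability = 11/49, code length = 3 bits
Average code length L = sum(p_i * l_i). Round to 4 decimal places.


Weighted contributions p_i * l_i:
  B: (16/49) * 3 = 48/49
  H: (18/49) * 1 = 18/49
  E: (4/49) * 4 = 16/49
  D: (11/49) * 3 = 33/49
Sum = (48 + 18 + 16 + 33)/49 = 115/49

L = 115/49 = 2.3469 bits/symbol


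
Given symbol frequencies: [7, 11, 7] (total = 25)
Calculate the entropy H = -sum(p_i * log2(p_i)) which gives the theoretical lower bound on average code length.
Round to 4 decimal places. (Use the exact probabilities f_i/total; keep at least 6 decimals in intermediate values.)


Per-symbol terms -p_i * log2(p_i) with p_i = f_i/25:
  p = 7/25 = 0.280000: log2(p) = -1.836501, -p*log2(p) = 0.514220
  p = 11/25 = 0.440000: log2(p) = -1.184425, -p*log2(p) = 0.521147
  p = 7/25 = 0.280000: log2(p) = -1.836501, -p*log2(p) = 0.514220
H = 0.514220 + 0.521147 + 0.514220 = 1.549587

H = 1.5496 bits/symbol


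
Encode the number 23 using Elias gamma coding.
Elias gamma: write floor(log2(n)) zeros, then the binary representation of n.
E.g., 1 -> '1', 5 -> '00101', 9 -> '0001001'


num_bits = floor(log2(23)) + 1 = 5
leading_zeros = num_bits - 1 = 4
binary(23) = 10111

Elias gamma(23) = '0000' + '10111' = 000010111 (9 bits)


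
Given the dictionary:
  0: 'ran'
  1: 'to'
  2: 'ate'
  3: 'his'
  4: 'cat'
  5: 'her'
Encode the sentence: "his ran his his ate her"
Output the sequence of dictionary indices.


Look up each word in the dictionary:
  'his' -> 3
  'ran' -> 0
  'his' -> 3
  'his' -> 3
  'ate' -> 2
  'her' -> 5

Encoded: [3, 0, 3, 3, 2, 5]


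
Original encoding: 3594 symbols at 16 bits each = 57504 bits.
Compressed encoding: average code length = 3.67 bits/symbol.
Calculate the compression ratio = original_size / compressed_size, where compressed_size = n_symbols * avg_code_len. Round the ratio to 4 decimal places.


original_size = n_symbols * orig_bits = 3594 * 16 = 57504 bits
compressed_size = n_symbols * avg_code_len = 3594 * 3.67 = 13189.98 bits
ratio = original_size / compressed_size = 57504 / 13189.98 = 4.3597

Compression ratio = 4.3597


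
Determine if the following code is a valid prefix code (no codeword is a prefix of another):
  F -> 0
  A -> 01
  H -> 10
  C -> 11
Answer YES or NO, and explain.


Checking each pair (does one codeword prefix another?):
  F='0' vs A='01': prefix -- VIOLATION

NO -- this is NOT a valid prefix code. F (0) is a prefix of A (01).


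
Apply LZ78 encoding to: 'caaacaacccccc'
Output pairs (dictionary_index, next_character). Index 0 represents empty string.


LZ78 encoding steps:
Dictionary: {0: ''}
Step 1: w='' (idx 0), next='c' -> output (0, 'c'), add 'c' as idx 1
Step 2: w='' (idx 0), next='a' -> output (0, 'a'), add 'a' as idx 2
Step 3: w='a' (idx 2), next='a' -> output (2, 'a'), add 'aa' as idx 3
Step 4: w='c' (idx 1), next='a' -> output (1, 'a'), add 'ca' as idx 4
Step 5: w='a' (idx 2), next='c' -> output (2, 'c'), add 'ac' as idx 5
Step 6: w='c' (idx 1), next='c' -> output (1, 'c'), add 'cc' as idx 6
Step 7: w='cc' (idx 6), next='c' -> output (6, 'c'), add 'ccc' as idx 7


Encoded: [(0, 'c'), (0, 'a'), (2, 'a'), (1, 'a'), (2, 'c'), (1, 'c'), (6, 'c')]


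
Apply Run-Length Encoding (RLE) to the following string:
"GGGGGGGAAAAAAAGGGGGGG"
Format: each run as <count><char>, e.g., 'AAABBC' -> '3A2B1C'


Scanning runs left to right:
  i=0: run of 'G' x 7 -> '7G'
  i=7: run of 'A' x 7 -> '7A'
  i=14: run of 'G' x 7 -> '7G'

RLE = 7G7A7G


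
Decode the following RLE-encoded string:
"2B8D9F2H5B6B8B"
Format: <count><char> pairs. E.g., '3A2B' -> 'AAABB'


Expanding each <count><char> pair:
  2B -> 'BB'
  8D -> 'DDDDDDDD'
  9F -> 'FFFFFFFFF'
  2H -> 'HH'
  5B -> 'BBBBB'
  6B -> 'BBBBBB'
  8B -> 'BBBBBBBB'

Decoded = BBDDDDDDDDFFFFFFFFFHHBBBBBBBBBBBBBBBBBBB


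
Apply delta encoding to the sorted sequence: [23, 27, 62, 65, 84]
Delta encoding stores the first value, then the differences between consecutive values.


First value: 23
Deltas:
  27 - 23 = 4
  62 - 27 = 35
  65 - 62 = 3
  84 - 65 = 19


Delta encoded: [23, 4, 35, 3, 19]


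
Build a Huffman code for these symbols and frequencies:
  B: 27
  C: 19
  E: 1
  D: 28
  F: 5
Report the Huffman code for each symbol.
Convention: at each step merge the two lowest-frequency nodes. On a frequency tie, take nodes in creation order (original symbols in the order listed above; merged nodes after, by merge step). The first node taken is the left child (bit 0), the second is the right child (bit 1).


Huffman tree construction:
Step 1: Merge E(1) + F(5) = 6
Step 2: Merge (E+F)(6) + C(19) = 25
Step 3: Merge ((E+F)+C)(25) + B(27) = 52
Step 4: Merge D(28) + (((E+F)+C)+B)(52) = 80
Read each symbol's code off the tree from the root (left child = 0, right child = 1).

Codes:
  B: 11 (length 2)
  C: 101 (length 3)
  E: 1000 (length 4)
  D: 0 (length 1)
  F: 1001 (length 4)
Average code length: 163/80 = 2.0375 bits/symbol


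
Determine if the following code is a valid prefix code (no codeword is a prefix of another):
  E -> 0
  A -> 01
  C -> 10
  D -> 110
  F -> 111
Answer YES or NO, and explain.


Checking each pair (does one codeword prefix another?):
  E='0' vs A='01': prefix -- VIOLATION

NO -- this is NOT a valid prefix code. E (0) is a prefix of A (01).


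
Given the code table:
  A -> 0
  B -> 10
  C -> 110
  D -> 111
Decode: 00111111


Decoding:
0 -> A
0 -> A
111 -> D
111 -> D


Result: AADD


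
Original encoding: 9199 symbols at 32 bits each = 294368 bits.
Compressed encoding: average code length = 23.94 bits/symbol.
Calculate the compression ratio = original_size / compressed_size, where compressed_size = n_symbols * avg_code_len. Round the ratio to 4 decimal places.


original_size = n_symbols * orig_bits = 9199 * 32 = 294368 bits
compressed_size = n_symbols * avg_code_len = 9199 * 23.94 = 220224.06 bits
ratio = original_size / compressed_size = 294368 / 220224.06 = 1.3367

Compression ratio = 1.3367


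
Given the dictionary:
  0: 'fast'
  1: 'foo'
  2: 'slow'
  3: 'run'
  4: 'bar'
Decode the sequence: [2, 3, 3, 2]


Look up each index in the dictionary:
  2 -> 'slow'
  3 -> 'run'
  3 -> 'run'
  2 -> 'slow'

Decoded: "slow run run slow"


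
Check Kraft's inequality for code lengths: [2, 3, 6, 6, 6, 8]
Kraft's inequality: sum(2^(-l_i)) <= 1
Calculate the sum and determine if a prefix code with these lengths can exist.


Sum = 2^(-2) + 2^(-3) + 2^(-6) + 2^(-6) + 2^(-6) + 2^(-8)
    = 0.25 + 0.125 + 0.015625 + 0.015625 + 0.015625 + 0.00390625
    = 109/256 = 0.42578125
Since 0.42578125 <= 1, Kraft's inequality IS satisfied.
A prefix code with these lengths CAN exist.

Kraft sum = 0.42578125. Satisfied.


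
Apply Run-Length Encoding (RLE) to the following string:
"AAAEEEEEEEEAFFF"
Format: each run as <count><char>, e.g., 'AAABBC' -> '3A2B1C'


Scanning runs left to right:
  i=0: run of 'A' x 3 -> '3A'
  i=3: run of 'E' x 8 -> '8E'
  i=11: run of 'A' x 1 -> '1A'
  i=12: run of 'F' x 3 -> '3F'

RLE = 3A8E1A3F


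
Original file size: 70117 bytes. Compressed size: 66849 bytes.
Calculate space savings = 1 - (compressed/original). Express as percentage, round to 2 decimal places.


ratio = compressed/original = 66849/70117 = 0.953392
savings = 1 - ratio = 1 - 0.953392 = 0.046608
as a percentage: 0.046608 * 100 = 4.66%

Space savings = 1 - 66849/70117 = 4.66%


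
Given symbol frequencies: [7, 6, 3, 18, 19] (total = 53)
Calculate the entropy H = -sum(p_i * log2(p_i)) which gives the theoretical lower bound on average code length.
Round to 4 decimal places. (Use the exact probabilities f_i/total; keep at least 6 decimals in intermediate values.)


Per-symbol terms -p_i * log2(p_i) with p_i = f_i/53:
  p = 7/53 = 0.132075: log2(p) = -2.920566, -p*log2(p) = 0.385735
  p = 6/53 = 0.113208: log2(p) = -3.142958, -p*log2(p) = 0.355807
  p = 3/53 = 0.056604: log2(p) = -4.142958, -p*log2(p) = 0.234507
  p = 18/53 = 0.339623: log2(p) = -1.557995, -p*log2(p) = 0.529131
  p = 19/53 = 0.358491: log2(p) = -1.479993, -p*log2(p) = 0.530564
H = 0.385735 + 0.355807 + 0.234507 + 0.529131 + 0.530564 = 2.035744

H = 2.0357 bits/symbol


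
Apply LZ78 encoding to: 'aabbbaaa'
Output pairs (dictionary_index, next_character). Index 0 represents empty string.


LZ78 encoding steps:
Dictionary: {0: ''}
Step 1: w='' (idx 0), next='a' -> output (0, 'a'), add 'a' as idx 1
Step 2: w='a' (idx 1), next='b' -> output (1, 'b'), add 'ab' as idx 2
Step 3: w='' (idx 0), next='b' -> output (0, 'b'), add 'b' as idx 3
Step 4: w='b' (idx 3), next='a' -> output (3, 'a'), add 'ba' as idx 4
Step 5: w='a' (idx 1), next='a' -> output (1, 'a'), add 'aa' as idx 5


Encoded: [(0, 'a'), (1, 'b'), (0, 'b'), (3, 'a'), (1, 'a')]


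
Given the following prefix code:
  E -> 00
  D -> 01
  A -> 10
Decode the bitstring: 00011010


Decoding step by step:
Bits 00 -> E
Bits 01 -> D
Bits 10 -> A
Bits 10 -> A


Decoded message: EDAA


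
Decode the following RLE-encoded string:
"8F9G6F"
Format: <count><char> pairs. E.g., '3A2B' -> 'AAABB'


Expanding each <count><char> pair:
  8F -> 'FFFFFFFF'
  9G -> 'GGGGGGGGG'
  6F -> 'FFFFFF'

Decoded = FFFFFFFFGGGGGGGGGFFFFFF


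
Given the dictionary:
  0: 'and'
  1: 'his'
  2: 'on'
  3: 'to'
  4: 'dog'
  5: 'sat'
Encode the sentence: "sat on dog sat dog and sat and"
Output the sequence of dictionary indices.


Look up each word in the dictionary:
  'sat' -> 5
  'on' -> 2
  'dog' -> 4
  'sat' -> 5
  'dog' -> 4
  'and' -> 0
  'sat' -> 5
  'and' -> 0

Encoded: [5, 2, 4, 5, 4, 0, 5, 0]


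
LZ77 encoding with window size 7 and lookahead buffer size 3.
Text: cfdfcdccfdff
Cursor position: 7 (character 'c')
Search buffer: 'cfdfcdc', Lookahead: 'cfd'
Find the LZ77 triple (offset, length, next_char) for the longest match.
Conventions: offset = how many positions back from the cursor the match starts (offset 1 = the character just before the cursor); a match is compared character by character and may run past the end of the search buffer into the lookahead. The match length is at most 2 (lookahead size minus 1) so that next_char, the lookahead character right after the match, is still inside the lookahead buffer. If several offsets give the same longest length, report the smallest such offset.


Try each offset into the search buffer:
  offset=1 (pos 6, char 'c'): match length 1
  offset=2 (pos 5, char 'd'): match length 0
  offset=3 (pos 4, char 'c'): match length 1
  offset=4 (pos 3, char 'f'): match length 0
  offset=5 (pos 2, char 'd'): match length 0
  offset=6 (pos 1, char 'f'): match length 0
  offset=7 (pos 0, char 'c'): match length 2
Longest match has length 2 at offset 7.
next_char = character at position 7 + 2 = 9 -> 'd'

Best match: offset=7, length=2 (matching 'cf' starting at position 0)
LZ77 triple: (7, 2, 'd')


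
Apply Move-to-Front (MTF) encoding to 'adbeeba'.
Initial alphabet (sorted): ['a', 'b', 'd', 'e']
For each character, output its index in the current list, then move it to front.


MTF encoding:
'a': index 0 in ['a', 'b', 'd', 'e'] -> ['a', 'b', 'd', 'e']
'd': index 2 in ['a', 'b', 'd', 'e'] -> ['d', 'a', 'b', 'e']
'b': index 2 in ['d', 'a', 'b', 'e'] -> ['b', 'd', 'a', 'e']
'e': index 3 in ['b', 'd', 'a', 'e'] -> ['e', 'b', 'd', 'a']
'e': index 0 in ['e', 'b', 'd', 'a'] -> ['e', 'b', 'd', 'a']
'b': index 1 in ['e', 'b', 'd', 'a'] -> ['b', 'e', 'd', 'a']
'a': index 3 in ['b', 'e', 'd', 'a'] -> ['a', 'b', 'e', 'd']


Output: [0, 2, 2, 3, 0, 1, 3]


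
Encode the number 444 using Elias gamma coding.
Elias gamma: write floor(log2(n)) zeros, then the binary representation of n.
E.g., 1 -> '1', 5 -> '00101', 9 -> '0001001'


num_bits = floor(log2(444)) + 1 = 9
leading_zeros = num_bits - 1 = 8
binary(444) = 110111100

Elias gamma(444) = '00000000' + '110111100' = 00000000110111100 (17 bits)


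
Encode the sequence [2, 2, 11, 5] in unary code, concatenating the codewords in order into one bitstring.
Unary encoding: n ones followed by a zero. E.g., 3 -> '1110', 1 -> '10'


Encode each number as n ones followed by a terminating 0:
  2 -> 110 (3 bits)
  2 -> 110 (3 bits)
  11 -> 111111111110 (12 bits)
  5 -> 111110 (6 bits)
Total length = 3 + 3 + 12 + 6 = 24 bits.

Unary([2, 2, 11, 5]) = 110110111111111110111110 (24 bits)


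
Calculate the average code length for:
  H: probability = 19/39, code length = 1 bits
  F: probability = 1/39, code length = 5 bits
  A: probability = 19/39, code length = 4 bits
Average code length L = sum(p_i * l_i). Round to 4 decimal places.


Weighted contributions p_i * l_i:
  H: (19/39) * 1 = 19/39
  F: (1/39) * 5 = 5/39
  A: (19/39) * 4 = 76/39
Sum = (19 + 5 + 76)/39 = 100/39

L = 100/39 = 2.5641 bits/symbol


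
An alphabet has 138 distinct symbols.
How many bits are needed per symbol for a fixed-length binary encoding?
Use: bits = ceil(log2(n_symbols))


log2(138) = 7.1085
Bracket: 2^7 = 128 < 138 <= 2^8 = 256
So ceil(log2(138)) = 8

bits = ceil(log2(138)) = ceil(7.1085) = 8 bits


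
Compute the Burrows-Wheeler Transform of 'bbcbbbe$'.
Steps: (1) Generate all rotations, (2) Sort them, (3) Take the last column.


Rotations (sorted):
  0: $bbcbbbe -> last char: e
  1: bbbe$bbc -> last char: c
  2: bbcbbbe$ -> last char: $
  3: bbe$bbcb -> last char: b
  4: bcbbbe$b -> last char: b
  5: be$bbcbb -> last char: b
  6: cbbbe$bb -> last char: b
  7: e$bbcbbb -> last char: b


BWT = ec$bbbbb


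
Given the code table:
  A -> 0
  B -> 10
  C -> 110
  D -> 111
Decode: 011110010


Decoding:
0 -> A
111 -> D
10 -> B
0 -> A
10 -> B


Result: ADBAB


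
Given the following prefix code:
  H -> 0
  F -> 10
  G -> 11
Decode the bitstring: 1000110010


Decoding step by step:
Bits 10 -> F
Bits 0 -> H
Bits 0 -> H
Bits 11 -> G
Bits 0 -> H
Bits 0 -> H
Bits 10 -> F


Decoded message: FHHGHHF


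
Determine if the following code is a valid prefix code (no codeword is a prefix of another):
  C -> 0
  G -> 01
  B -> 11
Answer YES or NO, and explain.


Checking each pair (does one codeword prefix another?):
  C='0' vs G='01': prefix -- VIOLATION

NO -- this is NOT a valid prefix code. C (0) is a prefix of G (01).
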